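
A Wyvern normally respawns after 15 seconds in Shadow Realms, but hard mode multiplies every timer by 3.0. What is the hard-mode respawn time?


Respawn time = base * multiplier
= 15 * 3.0
= 45.0 seconds

45.0 seconds


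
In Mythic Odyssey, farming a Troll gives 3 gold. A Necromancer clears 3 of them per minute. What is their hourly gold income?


Gold per minute = 3 * 3 = 9
Gold per hour = 9 * 60 = 540

540 gold/hour


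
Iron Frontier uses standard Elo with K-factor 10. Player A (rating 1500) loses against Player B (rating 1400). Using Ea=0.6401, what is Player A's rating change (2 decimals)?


Elo update: delta = K * (S - Ea), where S = 0 (loses)
S - Ea = 0 - 0.6401 = -0.6401
Rating change = 10 * -0.6401
= -6.40

-6.40 rating points


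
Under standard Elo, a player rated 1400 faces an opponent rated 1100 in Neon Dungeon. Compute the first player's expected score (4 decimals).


Elo expected score: Ea = 1/(1 + 10^((Rb-Ra)/400))
Rb - Ra = 1100 - 1400 = -300
(Rb-Ra)/400 = -300/400 = -0.75
10^-0.75 = 0.177828
Ea = 1/(1 + 0.177828) = 1/1.177828 = 0.8490

0.8490


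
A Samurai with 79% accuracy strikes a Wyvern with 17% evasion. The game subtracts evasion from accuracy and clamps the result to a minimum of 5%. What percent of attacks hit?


accuracy - evasion = 79 - 17 = 62
Apply floor: max(62, 5) = 62
Hit chance = 62%

62%


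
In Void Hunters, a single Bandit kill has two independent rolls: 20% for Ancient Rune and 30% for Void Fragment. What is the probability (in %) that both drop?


For independent events, P(both) = P(A) * P(B)
= 20% * 30%
= 600 / 100 %
= 6.0%

6.0%


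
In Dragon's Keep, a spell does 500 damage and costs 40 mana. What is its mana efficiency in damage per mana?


Efficiency = damage / mana
= 500 / 40
= 12.50

12.50 dmg/mana


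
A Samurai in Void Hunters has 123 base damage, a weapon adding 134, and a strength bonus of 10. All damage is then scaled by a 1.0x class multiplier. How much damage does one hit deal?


Sum base + weapon + str = 123 + 134 + 10 = 267
Multiply by 1.0:
267 * 1.0 = 267.0

267.0 damage


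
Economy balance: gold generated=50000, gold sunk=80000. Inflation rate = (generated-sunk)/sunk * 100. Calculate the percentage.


Net gold = 50000 - 80000 = -30000
Inflation rate = net / sunk * 100 = -30000 / 80000 * 100
= -0.375 * 100
= -37.50%

-37.50%


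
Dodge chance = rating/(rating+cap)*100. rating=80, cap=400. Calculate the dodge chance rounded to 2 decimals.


dodge% = 80 / (80 + 400) * 100
= 80 / 480 * 100
= 0.166667 * 100
= 16.67%

16.67%


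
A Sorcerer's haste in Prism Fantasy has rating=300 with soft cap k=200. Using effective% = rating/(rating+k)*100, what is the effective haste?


effective% = rating / (rating + k) * 100
= 300 / (300 + 200) * 100
= 300 / 500 * 100
= 0.6 * 100
= 60.00%

60.00%


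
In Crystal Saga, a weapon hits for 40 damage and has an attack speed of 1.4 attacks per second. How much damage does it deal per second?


DPS = damage * attack_speed
= 40 * 1.4
= 56.0

56.0 DPS


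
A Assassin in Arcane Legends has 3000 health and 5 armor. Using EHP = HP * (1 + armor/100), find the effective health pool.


EHP = 3000 * (1 + 5/100)
= 3000 * (1 + 0.05)
= 3000 * 1.05
= 3150.0

3150.0 EHP


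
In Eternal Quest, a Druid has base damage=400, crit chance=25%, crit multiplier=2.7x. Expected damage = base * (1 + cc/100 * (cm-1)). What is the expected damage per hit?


E[dmg] = base * (1 + crit_chance * (crit_mult - 1))
cc as decimal = 25/100 = 0.25
cm - 1 = 2.7 - 1 = 1.7
Bonus factor = 0.25 * 1.7 = 0.425
Total multiplier = 1 + 0.425 = 1.425
Expected damage = 400 * 1.425 = 570.00

570.00 damage


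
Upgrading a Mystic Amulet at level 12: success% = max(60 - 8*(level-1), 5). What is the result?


raw_rate = 60 - 8 * (12 - 1)
= 60 - 8 * 11
= 60 - 88
= -28
Apply floor: max(-28, 5) = 5%

5%


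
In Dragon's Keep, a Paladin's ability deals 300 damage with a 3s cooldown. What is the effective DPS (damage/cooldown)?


DPS = damage / cooldown
= 300 / 3
= 100.00

100.00 DPS


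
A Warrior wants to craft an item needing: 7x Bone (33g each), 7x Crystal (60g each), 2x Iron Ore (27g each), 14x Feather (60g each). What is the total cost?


Cost breakdown:
  Bone: 7 * 33 = 231
  Crystal: 7 * 60 = 420
  Iron Ore: 2 * 27 = 54
  Feather: 14 * 60 = 840
Total = 231 + 420 + 54 + 840 = 1545

1545 gold


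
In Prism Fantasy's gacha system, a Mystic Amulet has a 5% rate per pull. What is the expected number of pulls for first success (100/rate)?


Expected pulls for a geometric distribution = 1/p = 100 / rate%
= 100 / 5
= 20.0

20.0 pulls


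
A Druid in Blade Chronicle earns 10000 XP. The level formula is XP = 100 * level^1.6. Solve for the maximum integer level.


XP = 100 * level^1.6, so level = (XP / 100)^(1/1.6)
= (10000 / 100)^(1/1.6)
= 100.0^0.625
= 17.7828
Floor: level = 17

level 17


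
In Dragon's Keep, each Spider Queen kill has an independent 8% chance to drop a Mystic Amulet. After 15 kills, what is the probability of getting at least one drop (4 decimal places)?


P(at least one) = 1 - P(none) = 1 - (1-p)^n
p = 8/100 = 0.08
1 - p = 0.92
(1 - p)^15 = 0.92^15 = 0.286297
P(at least one) = 1 - 0.286297 = 0.7137

0.7137


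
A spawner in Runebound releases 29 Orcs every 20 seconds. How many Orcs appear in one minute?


Spawns per minute = count * (60 / interval)
= 29 * (60 / 20)
= 29 * 3.0
= 87.0

87.0 per minute


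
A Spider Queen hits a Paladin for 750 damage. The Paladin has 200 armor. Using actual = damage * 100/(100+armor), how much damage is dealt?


actual = 750 * 100 / (100 + 200)
= 750 * 100 / 300
= 75000 / 300
= 250.00

250.00 damage


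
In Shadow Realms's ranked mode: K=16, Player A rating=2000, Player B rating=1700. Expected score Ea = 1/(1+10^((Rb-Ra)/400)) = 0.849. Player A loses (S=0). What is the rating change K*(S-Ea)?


Elo update: delta = K * (S - Ea), where S = 0 (loses)
S - Ea = 0 - 0.849 = -0.849
Rating change = 16 * -0.849
= -13.58

-13.58 rating points


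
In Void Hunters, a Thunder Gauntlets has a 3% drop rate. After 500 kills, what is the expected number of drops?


Expected drops = kills * (drop_rate / 100)
= 500 * (3 / 100)
= 500 * 0.03
= 15.0

15.0 drops


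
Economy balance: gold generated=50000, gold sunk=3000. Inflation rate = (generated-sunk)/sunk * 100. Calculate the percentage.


Net gold = 50000 - 3000 = 47000
Inflation rate = net / sunk * 100 = 47000 / 3000 * 100
= 15.666667 * 100
= 1566.67%

1566.67%


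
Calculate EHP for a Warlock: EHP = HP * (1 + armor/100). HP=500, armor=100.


EHP = 500 * (1 + 100/100)
= 500 * (1 + 1.0)
= 500 * 2.0
= 1000.0

1000.0 EHP


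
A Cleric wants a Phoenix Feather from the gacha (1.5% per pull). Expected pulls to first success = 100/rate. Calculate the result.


Expected pulls for a geometric distribution = 1/p = 100 / rate%
= 100 / 1.5
= 66.67

66.67 pulls


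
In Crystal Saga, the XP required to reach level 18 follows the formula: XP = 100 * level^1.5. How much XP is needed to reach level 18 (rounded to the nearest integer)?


XP = 100 * level^1.5
Substitute level = 18:
XP = 100 * 18^1.5
= 100 * 76.3675
= 7637

7637 XP


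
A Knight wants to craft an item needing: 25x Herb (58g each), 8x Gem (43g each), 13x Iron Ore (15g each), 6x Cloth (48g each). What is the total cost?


Cost breakdown:
  Herb: 25 * 58 = 1450
  Gem: 8 * 43 = 344
  Iron Ore: 13 * 15 = 195
  Cloth: 6 * 48 = 288
Total = 1450 + 344 + 195 + 288 = 2277

2277 gold


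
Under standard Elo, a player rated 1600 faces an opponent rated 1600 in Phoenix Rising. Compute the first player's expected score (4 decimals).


Elo expected score: Ea = 1/(1 + 10^((Rb-Ra)/400))
Rb - Ra = 1600 - 1600 = 0
(Rb-Ra)/400 = 0/400 = 0.0
10^0.0 = 1.0
Ea = 1/(1 + 1.0) = 1/2.0 = 0.5000

0.5000


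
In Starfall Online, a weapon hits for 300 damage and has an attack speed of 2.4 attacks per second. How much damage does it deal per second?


DPS = damage * attack_speed
= 300 * 2.4
= 720.0

720.0 DPS


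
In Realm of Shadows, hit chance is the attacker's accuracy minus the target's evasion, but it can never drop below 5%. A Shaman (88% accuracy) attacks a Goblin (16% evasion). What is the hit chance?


accuracy - evasion = 88 - 16 = 72
Apply floor: max(72, 5) = 72
Hit chance = 72%

72%


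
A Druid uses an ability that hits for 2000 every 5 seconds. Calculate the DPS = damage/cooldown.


DPS = damage / cooldown
= 2000 / 5
= 400.00

400.00 DPS


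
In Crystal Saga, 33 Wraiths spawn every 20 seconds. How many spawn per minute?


Spawns per minute = count * (60 / interval)
= 33 * (60 / 20)
= 33 * 3.0
= 99.0

99.0 per minute


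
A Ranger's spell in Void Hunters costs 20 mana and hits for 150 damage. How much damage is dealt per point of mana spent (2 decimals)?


Efficiency = damage / mana
= 150 / 20
= 7.50

7.50 dmg/mana


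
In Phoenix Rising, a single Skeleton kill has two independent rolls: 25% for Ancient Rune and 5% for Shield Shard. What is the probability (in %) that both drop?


For independent events, P(both) = P(A) * P(B)
= 25% * 5%
= 125 / 100 %
= 1.25%

1.25%


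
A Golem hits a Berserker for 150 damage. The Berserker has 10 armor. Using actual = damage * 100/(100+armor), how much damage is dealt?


actual = 150 * 100 / (100 + 10)
= 150 * 100 / 110
= 15000 / 110
= 136.36

136.36 damage


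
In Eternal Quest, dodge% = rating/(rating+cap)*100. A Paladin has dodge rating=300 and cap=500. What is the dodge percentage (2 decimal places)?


dodge% = 300 / (300 + 500) * 100
= 300 / 800 * 100
= 0.375 * 100
= 37.50%

37.50%


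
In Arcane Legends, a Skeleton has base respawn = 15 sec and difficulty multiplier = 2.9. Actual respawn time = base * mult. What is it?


Respawn time = base * multiplier
= 15 * 2.9
= 43.5 seconds

43.5 seconds


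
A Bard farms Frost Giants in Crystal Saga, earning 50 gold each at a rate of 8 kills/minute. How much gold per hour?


Gold per minute = 50 * 8 = 400
Gold per hour = 400 * 60 = 24000

24000 gold/hour


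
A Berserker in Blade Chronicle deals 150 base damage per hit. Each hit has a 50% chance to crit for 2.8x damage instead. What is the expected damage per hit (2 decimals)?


E[dmg] = base * (1 + crit_chance * (crit_mult - 1))
cc as decimal = 50/100 = 0.5
cm - 1 = 2.8 - 1 = 1.8
Bonus factor = 0.5 * 1.8 = 0.9
Total multiplier = 1 + 0.9 = 1.9
Expected damage = 150 * 1.9 = 285.00

285.00 damage


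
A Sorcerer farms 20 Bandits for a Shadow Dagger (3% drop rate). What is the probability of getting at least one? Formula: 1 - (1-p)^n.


P(at least one) = 1 - P(none) = 1 - (1-p)^n
p = 3/100 = 0.03
1 - p = 0.97
(1 - p)^20 = 0.97^20 = 0.543794
P(at least one) = 1 - 0.543794 = 0.4562

0.4562


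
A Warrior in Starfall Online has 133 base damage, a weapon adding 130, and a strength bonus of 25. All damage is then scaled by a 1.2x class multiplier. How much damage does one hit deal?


Sum base + weapon + str = 133 + 130 + 25 = 288
Multiply by 1.2:
288 * 1.2 = 345.6

345.6 damage


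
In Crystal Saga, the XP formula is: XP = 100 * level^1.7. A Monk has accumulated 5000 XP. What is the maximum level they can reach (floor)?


XP = 100 * level^1.7, so level = (XP / 100)^(1/1.7)
= (5000 / 100)^(1/1.7)
= 50.0^0.5882
= 9.9861
Floor: level = 9

level 9


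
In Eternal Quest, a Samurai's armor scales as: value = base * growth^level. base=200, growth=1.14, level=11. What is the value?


value = base * growth^level
= 200 * 1.14^11
= 200 * 4.226232
= 845.25

845.25 armor


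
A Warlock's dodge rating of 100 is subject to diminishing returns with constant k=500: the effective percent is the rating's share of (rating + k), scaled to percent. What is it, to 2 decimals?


effective% = rating / (rating + k) * 100
= 100 / (100 + 500) * 100
= 100 / 600 * 100
= 0.166667 * 100
= 16.67%

16.67%


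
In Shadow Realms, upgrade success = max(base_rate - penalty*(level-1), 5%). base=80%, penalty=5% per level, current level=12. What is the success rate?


raw_rate = 80 - 5 * (12 - 1)
= 80 - 5 * 11
= 80 - 55
= 25
Apply floor: max(25, 5) = 25%

25%


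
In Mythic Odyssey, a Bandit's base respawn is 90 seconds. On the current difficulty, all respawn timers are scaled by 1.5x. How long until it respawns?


Respawn time = base * multiplier
= 90 * 1.5
= 135.0 seconds

135.0 seconds


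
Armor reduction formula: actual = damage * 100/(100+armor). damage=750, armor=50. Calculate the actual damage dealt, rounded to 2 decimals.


actual = 750 * 100 / (100 + 50)
= 750 * 100 / 150
= 75000 / 150
= 500.00

500.00 damage


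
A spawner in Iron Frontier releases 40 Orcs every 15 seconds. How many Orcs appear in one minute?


Spawns per minute = count * (60 / interval)
= 40 * (60 / 15)
= 40 * 4.0
= 160.0

160.0 per minute


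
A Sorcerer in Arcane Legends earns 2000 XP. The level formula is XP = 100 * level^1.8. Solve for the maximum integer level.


XP = 100 * level^1.8, so level = (XP / 100)^(1/1.8)
= (2000 / 100)^(1/1.8)
= 20.0^0.5556
= 5.282
Floor: level = 5

level 5


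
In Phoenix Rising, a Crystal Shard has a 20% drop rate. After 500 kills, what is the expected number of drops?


Expected drops = kills * (drop_rate / 100)
= 500 * (20 / 100)
= 500 * 0.2
= 100.0

100.0 drops


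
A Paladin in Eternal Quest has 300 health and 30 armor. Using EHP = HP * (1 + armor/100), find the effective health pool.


EHP = 300 * (1 + 30/100)
= 300 * (1 + 0.3)
= 300 * 1.3
= 390.0

390.0 EHP


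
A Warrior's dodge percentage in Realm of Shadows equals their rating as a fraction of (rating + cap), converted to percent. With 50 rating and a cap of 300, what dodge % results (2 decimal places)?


dodge% = 50 / (50 + 300) * 100
= 50 / 350 * 100
= 0.142857 * 100
= 14.29%

14.29%


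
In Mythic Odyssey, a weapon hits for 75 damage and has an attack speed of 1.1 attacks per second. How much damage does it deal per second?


DPS = damage * attack_speed
= 75 * 1.1
= 82.5

82.5 DPS


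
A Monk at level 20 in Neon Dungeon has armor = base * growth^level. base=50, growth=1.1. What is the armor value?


value = base * growth^level
= 50 * 1.1^20
= 50 * 6.7274999
= 336.37

336.37 armor


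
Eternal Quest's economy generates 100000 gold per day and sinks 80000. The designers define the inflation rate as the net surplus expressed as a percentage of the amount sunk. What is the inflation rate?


Net gold = 100000 - 80000 = 20000
Inflation rate = net / sunk * 100 = 20000 / 80000 * 100
= 0.25 * 100
= 25.00%

25.00%


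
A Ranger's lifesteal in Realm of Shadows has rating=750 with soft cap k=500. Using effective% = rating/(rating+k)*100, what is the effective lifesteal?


effective% = rating / (rating + k) * 100
= 750 / (750 + 500) * 100
= 750 / 1250 * 100
= 0.6 * 100
= 60.00%

60.00%


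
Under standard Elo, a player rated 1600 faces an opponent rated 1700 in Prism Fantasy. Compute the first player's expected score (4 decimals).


Elo expected score: Ea = 1/(1 + 10^((Rb-Ra)/400))
Rb - Ra = 1700 - 1600 = 100
(Rb-Ra)/400 = 100/400 = 0.25
10^0.25 = 1.778279
Ea = 1/(1 + 1.778279) = 1/2.778279 = 0.3599

0.3599


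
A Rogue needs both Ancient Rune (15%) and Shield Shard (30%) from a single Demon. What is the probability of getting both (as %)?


For independent events, P(both) = P(A) * P(B)
= 15% * 30%
= 450 / 100 %
= 4.5%

4.5%


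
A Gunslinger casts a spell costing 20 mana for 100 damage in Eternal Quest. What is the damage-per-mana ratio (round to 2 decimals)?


Efficiency = damage / mana
= 100 / 20
= 5.00

5.00 dmg/mana


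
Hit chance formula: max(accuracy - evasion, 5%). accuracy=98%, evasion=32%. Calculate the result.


accuracy - evasion = 98 - 32 = 66
Apply floor: max(66, 5) = 66
Hit chance = 66%

66%


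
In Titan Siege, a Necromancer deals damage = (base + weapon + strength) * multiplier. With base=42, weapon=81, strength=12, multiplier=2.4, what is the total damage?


Sum base + weapon + str = 42 + 81 + 12 = 135
Multiply by 2.4:
135 * 2.4 = 324.0

324.0 damage


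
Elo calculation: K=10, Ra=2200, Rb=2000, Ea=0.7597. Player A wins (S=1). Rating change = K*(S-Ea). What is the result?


Elo update: delta = K * (S - Ea), where S = 1 (wins)
S - Ea = 1 - 0.7597 = 0.2403
Rating change = 10 * 0.2403
= 2.40

2.40 rating points


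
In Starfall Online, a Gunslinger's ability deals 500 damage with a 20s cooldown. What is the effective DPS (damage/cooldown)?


DPS = damage / cooldown
= 500 / 20
= 25.00

25.00 DPS


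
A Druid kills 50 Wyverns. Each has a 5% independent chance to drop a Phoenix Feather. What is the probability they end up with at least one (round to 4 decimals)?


P(at least one) = 1 - P(none) = 1 - (1-p)^n
p = 5/100 = 0.05
1 - p = 0.95
(1 - p)^50 = 0.95^50 = 0.076945
P(at least one) = 1 - 0.076945 = 0.9231

0.9231


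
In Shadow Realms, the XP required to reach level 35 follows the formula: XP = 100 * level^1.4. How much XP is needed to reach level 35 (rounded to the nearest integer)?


XP = 100 * level^1.4
Substitute level = 35:
XP = 100 * 35^1.4
= 100 * 145.1093
= 14511

14511 XP


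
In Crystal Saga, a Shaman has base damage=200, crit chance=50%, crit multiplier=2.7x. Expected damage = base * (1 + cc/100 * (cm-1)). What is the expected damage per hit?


E[dmg] = base * (1 + crit_chance * (crit_mult - 1))
cc as decimal = 50/100 = 0.5
cm - 1 = 2.7 - 1 = 1.7
Bonus factor = 0.5 * 1.7 = 0.85
Total multiplier = 1 + 0.85 = 1.85
Expected damage = 200 * 1.85 = 370.00

370.00 damage


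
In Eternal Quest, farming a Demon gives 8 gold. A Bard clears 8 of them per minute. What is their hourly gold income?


Gold per minute = 8 * 8 = 64
Gold per hour = 64 * 60 = 3840

3840 gold/hour


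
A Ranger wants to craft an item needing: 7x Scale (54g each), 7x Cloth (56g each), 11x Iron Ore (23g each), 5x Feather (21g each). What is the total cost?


Cost breakdown:
  Scale: 7 * 54 = 378
  Cloth: 7 * 56 = 392
  Iron Ore: 11 * 23 = 253
  Feather: 5 * 21 = 105
Total = 378 + 392 + 253 + 105 = 1128

1128 gold


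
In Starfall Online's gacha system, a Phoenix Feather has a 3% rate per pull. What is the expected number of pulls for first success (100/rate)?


Expected pulls for a geometric distribution = 1/p = 100 / rate%
= 100 / 3
= 33.33

33.33 pulls


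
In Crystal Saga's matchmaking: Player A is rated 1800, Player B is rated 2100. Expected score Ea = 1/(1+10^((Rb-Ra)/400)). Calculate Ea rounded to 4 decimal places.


Elo expected score: Ea = 1/(1 + 10^((Rb-Ra)/400))
Rb - Ra = 2100 - 1800 = 300
(Rb-Ra)/400 = 300/400 = 0.75
10^0.75 = 5.623413
Ea = 1/(1 + 5.623413) = 1/6.623413 = 0.1510

0.1510


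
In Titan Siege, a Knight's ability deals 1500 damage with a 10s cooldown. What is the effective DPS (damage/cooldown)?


DPS = damage / cooldown
= 1500 / 10
= 150.00

150.00 DPS


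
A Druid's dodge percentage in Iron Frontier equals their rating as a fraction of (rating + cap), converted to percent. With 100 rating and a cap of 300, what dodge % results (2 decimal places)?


dodge% = 100 / (100 + 300) * 100
= 100 / 400 * 100
= 0.25 * 100
= 25.00%

25.00%


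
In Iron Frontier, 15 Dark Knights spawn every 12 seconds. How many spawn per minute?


Spawns per minute = count * (60 / interval)
= 15 * (60 / 12)
= 15 * 5.0
= 75.0

75.0 per minute


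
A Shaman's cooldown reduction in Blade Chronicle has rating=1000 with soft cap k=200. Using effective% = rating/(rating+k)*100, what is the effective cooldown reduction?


effective% = rating / (rating + k) * 100
= 1000 / (1000 + 200) * 100
= 1000 / 1200 * 100
= 0.833333 * 100
= 83.33%

83.33%


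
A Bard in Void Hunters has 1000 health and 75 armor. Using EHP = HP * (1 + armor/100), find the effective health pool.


EHP = 1000 * (1 + 75/100)
= 1000 * (1 + 0.75)
= 1000 * 1.75
= 1750.0

1750.0 EHP


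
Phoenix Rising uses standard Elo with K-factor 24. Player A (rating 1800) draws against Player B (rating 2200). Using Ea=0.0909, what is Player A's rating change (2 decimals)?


Elo update: delta = K * (S - Ea), where S = 0.5 (draws)
S - Ea = 0.5 - 0.0909 = 0.4091
Rating change = 24 * 0.4091
= 9.82

9.82 rating points


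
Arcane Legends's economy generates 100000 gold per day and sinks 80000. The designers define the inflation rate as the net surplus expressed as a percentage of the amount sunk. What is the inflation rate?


Net gold = 100000 - 80000 = 20000
Inflation rate = net / sunk * 100 = 20000 / 80000 * 100
= 0.25 * 100
= 25.00%

25.00%


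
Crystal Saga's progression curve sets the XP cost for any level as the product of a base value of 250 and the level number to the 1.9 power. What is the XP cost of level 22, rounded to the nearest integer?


XP = 250 * level^1.9
Substitute level = 22:
XP = 250 * 22^1.9
= 250 * 355.3065
= 88827

88827 XP


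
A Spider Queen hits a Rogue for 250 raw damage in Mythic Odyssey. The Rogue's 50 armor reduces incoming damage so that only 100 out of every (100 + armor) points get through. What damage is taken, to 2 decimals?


actual = 250 * 100 / (100 + 50)
= 250 * 100 / 150
= 25000 / 150
= 166.67

166.67 damage


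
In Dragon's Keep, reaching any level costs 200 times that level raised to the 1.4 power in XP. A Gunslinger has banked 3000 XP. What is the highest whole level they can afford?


XP = 200 * level^1.4, so level = (XP / 200)^(1/1.4)
= (3000 / 200)^(1/1.4)
= 15.0^0.7143
= 6.9193
Floor: level = 6

level 6


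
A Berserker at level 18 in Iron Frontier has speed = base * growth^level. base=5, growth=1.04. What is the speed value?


value = base * growth^level
= 5 * 1.04^18
= 5 * 2.025817
= 10.13

10.13 speed


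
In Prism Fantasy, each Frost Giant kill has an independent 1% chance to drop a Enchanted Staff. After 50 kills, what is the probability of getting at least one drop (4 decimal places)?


P(at least one) = 1 - P(none) = 1 - (1-p)^n
p = 1/100 = 0.01
1 - p = 0.99
(1 - p)^50 = 0.99^50 = 0.605006
P(at least one) = 1 - 0.605006 = 0.3950

0.3950


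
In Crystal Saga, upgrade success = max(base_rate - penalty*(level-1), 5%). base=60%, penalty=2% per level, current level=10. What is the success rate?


raw_rate = 60 - 2 * (10 - 1)
= 60 - 2 * 9
= 60 - 18
= 42
Apply floor: max(42, 5) = 42%

42%


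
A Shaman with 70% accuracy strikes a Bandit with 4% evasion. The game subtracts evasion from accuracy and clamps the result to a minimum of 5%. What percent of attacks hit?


accuracy - evasion = 70 - 4 = 66
Apply floor: max(66, 5) = 66
Hit chance = 66%

66%


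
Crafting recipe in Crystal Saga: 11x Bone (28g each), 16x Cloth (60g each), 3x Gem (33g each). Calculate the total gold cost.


Cost breakdown:
  Bone: 11 * 28 = 308
  Cloth: 16 * 60 = 960
  Gem: 3 * 33 = 99
Total = 308 + 960 + 99 = 1367

1367 gold


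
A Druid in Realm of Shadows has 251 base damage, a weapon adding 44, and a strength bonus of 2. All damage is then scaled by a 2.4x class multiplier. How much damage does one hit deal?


Sum base + weapon + str = 251 + 44 + 2 = 297
Multiply by 2.4:
297 * 2.4 = 712.8

712.8 damage


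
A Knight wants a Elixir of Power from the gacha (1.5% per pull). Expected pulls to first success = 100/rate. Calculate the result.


Expected pulls for a geometric distribution = 1/p = 100 / rate%
= 100 / 1.5
= 66.67

66.67 pulls


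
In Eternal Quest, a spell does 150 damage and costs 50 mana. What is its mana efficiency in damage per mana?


Efficiency = damage / mana
= 150 / 50
= 3.00

3.00 dmg/mana


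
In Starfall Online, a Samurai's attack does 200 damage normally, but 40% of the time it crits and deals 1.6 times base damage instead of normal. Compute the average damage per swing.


E[dmg] = base * (1 + crit_chance * (crit_mult - 1))
cc as decimal = 40/100 = 0.4
cm - 1 = 1.6 - 1 = 0.6
Bonus factor = 0.4 * 0.6 = 0.24
Total multiplier = 1 + 0.24 = 1.24
Expected damage = 200 * 1.24 = 248.00

248.00 damage


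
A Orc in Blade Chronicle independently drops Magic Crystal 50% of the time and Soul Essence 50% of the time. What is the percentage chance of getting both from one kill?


For independent events, P(both) = P(A) * P(B)
= 50% * 50%
= 2500 / 100 %
= 25.0%

25.0%


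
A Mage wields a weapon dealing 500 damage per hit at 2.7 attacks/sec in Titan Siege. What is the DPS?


DPS = damage * attack_speed
= 500 * 2.7
= 1350.0

1350.0 DPS


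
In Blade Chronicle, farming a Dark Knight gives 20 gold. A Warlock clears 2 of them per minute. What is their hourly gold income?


Gold per minute = 20 * 2 = 40
Gold per hour = 40 * 60 = 2400

2400 gold/hour


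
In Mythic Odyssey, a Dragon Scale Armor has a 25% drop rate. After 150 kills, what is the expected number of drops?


Expected drops = kills * (drop_rate / 100)
= 150 * (25 / 100)
= 150 * 0.25
= 37.5

37.5 drops


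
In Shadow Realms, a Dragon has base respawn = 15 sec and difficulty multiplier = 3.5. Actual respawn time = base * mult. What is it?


Respawn time = base * multiplier
= 15 * 3.5
= 52.5 seconds

52.5 seconds


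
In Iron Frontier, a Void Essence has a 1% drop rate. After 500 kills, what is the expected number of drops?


Expected drops = kills * (drop_rate / 100)
= 500 * (1 / 100)
= 500 * 0.01
= 5.0

5.0 drops


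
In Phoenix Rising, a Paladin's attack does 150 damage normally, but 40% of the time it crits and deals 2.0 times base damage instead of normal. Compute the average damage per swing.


E[dmg] = base * (1 + crit_chance * (crit_mult - 1))
cc as decimal = 40/100 = 0.4
cm - 1 = 2.0 - 1 = 1.0
Bonus factor = 0.4 * 1.0 = 0.4
Total multiplier = 1 + 0.4 = 1.4
Expected damage = 150 * 1.4 = 210.00

210.00 damage


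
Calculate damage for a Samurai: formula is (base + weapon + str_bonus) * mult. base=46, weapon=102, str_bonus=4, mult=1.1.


Sum base + weapon + str = 46 + 102 + 4 = 152
Multiply by 1.1:
152 * 1.1 = 167.2

167.2 damage


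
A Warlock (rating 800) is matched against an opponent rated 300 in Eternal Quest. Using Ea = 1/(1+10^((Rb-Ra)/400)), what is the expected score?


Elo expected score: Ea = 1/(1 + 10^((Rb-Ra)/400))
Rb - Ra = 300 - 800 = -500
(Rb-Ra)/400 = -500/400 = -1.25
10^-1.25 = 0.056234
Ea = 1/(1 + 0.056234) = 1/1.056234 = 0.9468

0.9468


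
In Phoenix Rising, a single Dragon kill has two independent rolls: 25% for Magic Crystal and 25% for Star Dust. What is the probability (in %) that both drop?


For independent events, P(both) = P(A) * P(B)
= 25% * 25%
= 625 / 100 %
= 6.25%

6.25%


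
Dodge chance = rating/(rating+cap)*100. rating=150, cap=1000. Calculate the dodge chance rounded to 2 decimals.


dodge% = 150 / (150 + 1000) * 100
= 150 / 1150 * 100
= 0.130435 * 100
= 13.04%

13.04%


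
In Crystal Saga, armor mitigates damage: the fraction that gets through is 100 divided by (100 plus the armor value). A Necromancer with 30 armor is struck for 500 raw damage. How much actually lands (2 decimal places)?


actual = 500 * 100 / (100 + 30)
= 500 * 100 / 130
= 50000 / 130
= 384.62

384.62 damage


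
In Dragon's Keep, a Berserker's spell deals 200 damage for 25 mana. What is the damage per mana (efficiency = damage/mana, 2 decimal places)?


Efficiency = damage / mana
= 200 / 25
= 8.00

8.00 dmg/mana


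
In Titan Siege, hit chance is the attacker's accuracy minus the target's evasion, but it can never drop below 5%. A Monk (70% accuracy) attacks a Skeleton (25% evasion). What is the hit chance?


accuracy - evasion = 70 - 25 = 45
Apply floor: max(45, 5) = 45
Hit chance = 45%

45%


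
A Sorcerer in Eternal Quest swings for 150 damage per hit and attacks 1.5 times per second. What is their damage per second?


DPS = damage * attack_speed
= 150 * 1.5
= 225.0

225.0 DPS


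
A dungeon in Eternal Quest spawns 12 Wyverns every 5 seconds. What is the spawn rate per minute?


Spawns per minute = count * (60 / interval)
= 12 * (60 / 5)
= 12 * 12.0
= 144.0

144.0 per minute


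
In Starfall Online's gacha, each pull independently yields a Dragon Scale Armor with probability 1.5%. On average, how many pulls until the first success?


Expected pulls for a geometric distribution = 1/p = 100 / rate%
= 100 / 1.5
= 66.67

66.67 pulls


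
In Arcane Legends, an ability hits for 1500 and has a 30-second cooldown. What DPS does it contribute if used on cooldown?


DPS = damage / cooldown
= 1500 / 30
= 50.00

50.00 DPS


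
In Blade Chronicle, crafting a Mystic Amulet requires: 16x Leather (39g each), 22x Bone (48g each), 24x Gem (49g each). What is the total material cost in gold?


Cost breakdown:
  Leather: 16 * 39 = 624
  Bone: 22 * 48 = 1056
  Gem: 24 * 49 = 1176
Total = 624 + 1056 + 1176 = 2856

2856 gold


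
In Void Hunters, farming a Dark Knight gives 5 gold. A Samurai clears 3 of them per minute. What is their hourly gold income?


Gold per minute = 5 * 3 = 15
Gold per hour = 15 * 60 = 900

900 gold/hour


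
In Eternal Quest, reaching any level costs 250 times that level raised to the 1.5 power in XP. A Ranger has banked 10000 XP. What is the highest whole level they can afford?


XP = 250 * level^1.5, so level = (XP / 250)^(1/1.5)
= (10000 / 250)^(1/1.5)
= 40.0^0.6667
= 11.6961
Floor: level = 11

level 11


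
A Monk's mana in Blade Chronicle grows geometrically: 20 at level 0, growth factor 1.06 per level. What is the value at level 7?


value = base * growth^level
= 20 * 1.06^7
= 20 * 1.50363
= 30.07

30.07 mana


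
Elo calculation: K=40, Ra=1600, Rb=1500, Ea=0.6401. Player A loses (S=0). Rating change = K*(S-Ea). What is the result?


Elo update: delta = K * (S - Ea), where S = 0 (loses)
S - Ea = 0 - 0.6401 = -0.6401
Rating change = 40 * -0.6401
= -25.60

-25.60 rating points


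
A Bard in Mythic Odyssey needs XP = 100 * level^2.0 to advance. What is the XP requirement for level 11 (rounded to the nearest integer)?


XP = 100 * level^2.0
Substitute level = 11:
XP = 100 * 11^2.0
= 100 * 121.0
= 12100

12100 XP


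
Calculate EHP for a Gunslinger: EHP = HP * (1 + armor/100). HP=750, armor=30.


EHP = 750 * (1 + 30/100)
= 750 * (1 + 0.3)
= 750 * 1.3
= 975.0

975.0 EHP


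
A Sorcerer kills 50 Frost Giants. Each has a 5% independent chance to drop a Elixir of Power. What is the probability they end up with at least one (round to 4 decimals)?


P(at least one) = 1 - P(none) = 1 - (1-p)^n
p = 5/100 = 0.05
1 - p = 0.95
(1 - p)^50 = 0.95^50 = 0.076945
P(at least one) = 1 - 0.076945 = 0.9231

0.9231


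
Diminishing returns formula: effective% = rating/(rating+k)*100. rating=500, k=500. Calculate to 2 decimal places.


effective% = rating / (rating + k) * 100
= 500 / (500 + 500) * 100
= 500 / 1000 * 100
= 0.5 * 100
= 50.00%

50.00%


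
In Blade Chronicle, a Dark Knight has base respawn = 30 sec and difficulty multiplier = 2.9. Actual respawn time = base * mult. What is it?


Respawn time = base * multiplier
= 30 * 2.9
= 87.0 seconds

87.0 seconds


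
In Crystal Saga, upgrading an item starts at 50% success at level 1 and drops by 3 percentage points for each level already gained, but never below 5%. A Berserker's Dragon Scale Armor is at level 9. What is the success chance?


raw_rate = 50 - 3 * (9 - 1)
= 50 - 3 * 8
= 50 - 24
= 26
Apply floor: max(26, 5) = 26%

26%


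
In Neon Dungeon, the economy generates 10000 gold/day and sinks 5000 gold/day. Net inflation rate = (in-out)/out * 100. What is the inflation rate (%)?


Net gold = 10000 - 5000 = 5000
Inflation rate = net / sunk * 100 = 5000 / 5000 * 100
= 1.0 * 100
= 100.00%

100.00%


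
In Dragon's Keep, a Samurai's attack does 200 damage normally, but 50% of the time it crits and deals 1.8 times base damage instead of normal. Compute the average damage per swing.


E[dmg] = base * (1 + crit_chance * (crit_mult - 1))
cc as decimal = 50/100 = 0.5
cm - 1 = 1.8 - 1 = 0.8
Bonus factor = 0.5 * 0.8 = 0.4
Total multiplier = 1 + 0.4 = 1.4
Expected damage = 200 * 1.4 = 280.00

280.00 damage


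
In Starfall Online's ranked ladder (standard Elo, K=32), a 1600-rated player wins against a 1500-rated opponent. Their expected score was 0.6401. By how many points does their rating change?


Elo update: delta = K * (S - Ea), where S = 1 (wins)
S - Ea = 1 - 0.6401 = 0.3599
Rating change = 32 * 0.3599
= 11.52

11.52 rating points


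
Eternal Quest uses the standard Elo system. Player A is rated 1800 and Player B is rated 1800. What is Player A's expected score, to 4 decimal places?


Elo expected score: Ea = 1/(1 + 10^((Rb-Ra)/400))
Rb - Ra = 1800 - 1800 = 0
(Rb-Ra)/400 = 0/400 = 0.0
10^0.0 = 1.0
Ea = 1/(1 + 1.0) = 1/2.0 = 0.5000

0.5000


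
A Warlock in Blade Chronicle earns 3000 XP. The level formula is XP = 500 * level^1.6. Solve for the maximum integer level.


XP = 500 * level^1.6, so level = (XP / 500)^(1/1.6)
= (3000 / 500)^(1/1.6)
= 6.0^0.625
= 3.0644
Floor: level = 3

level 3


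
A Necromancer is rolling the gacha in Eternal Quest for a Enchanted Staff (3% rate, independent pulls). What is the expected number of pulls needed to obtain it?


Expected pulls for a geometric distribution = 1/p = 100 / rate%
= 100 / 3
= 33.33

33.33 pulls


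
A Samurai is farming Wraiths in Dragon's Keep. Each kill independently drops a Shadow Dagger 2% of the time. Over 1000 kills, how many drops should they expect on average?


Expected drops = kills * (drop_rate / 100)
= 1000 * (2 / 100)
= 1000 * 0.02
= 20.0

20.0 drops


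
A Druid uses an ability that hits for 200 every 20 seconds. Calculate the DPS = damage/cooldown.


DPS = damage / cooldown
= 200 / 20
= 10.00

10.00 DPS


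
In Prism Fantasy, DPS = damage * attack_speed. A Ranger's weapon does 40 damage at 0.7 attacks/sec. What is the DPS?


DPS = damage * attack_speed
= 40 * 0.7
= 28.0

28.0 DPS


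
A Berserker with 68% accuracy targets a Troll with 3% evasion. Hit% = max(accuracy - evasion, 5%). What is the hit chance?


accuracy - evasion = 68 - 3 = 65
Apply floor: max(65, 5) = 65
Hit chance = 65%

65%


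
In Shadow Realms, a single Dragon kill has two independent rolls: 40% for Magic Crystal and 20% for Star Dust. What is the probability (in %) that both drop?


For independent events, P(both) = P(A) * P(B)
= 40% * 20%
= 800 / 100 %
= 8.0%

8.0%


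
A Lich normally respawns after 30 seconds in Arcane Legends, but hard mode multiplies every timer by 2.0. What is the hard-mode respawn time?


Respawn time = base * multiplier
= 30 * 2.0
= 60.0 seconds

60.0 seconds


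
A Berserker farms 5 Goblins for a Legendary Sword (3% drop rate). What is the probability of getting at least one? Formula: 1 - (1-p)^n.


P(at least one) = 1 - P(none) = 1 - (1-p)^n
p = 3/100 = 0.03
1 - p = 0.97
(1 - p)^5 = 0.97^5 = 0.858734
P(at least one) = 1 - 0.858734 = 0.1413

0.1413


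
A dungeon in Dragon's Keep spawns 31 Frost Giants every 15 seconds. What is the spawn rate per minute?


Spawns per minute = count * (60 / interval)
= 31 * (60 / 15)
= 31 * 4.0
= 124.0

124.0 per minute


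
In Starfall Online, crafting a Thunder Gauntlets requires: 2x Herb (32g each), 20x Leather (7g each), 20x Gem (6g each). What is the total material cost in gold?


Cost breakdown:
  Herb: 2 * 32 = 64
  Leather: 20 * 7 = 140
  Gem: 20 * 6 = 120
Total = 64 + 140 + 120 = 324

324 gold


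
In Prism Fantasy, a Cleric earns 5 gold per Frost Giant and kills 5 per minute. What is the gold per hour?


Gold per minute = 5 * 5 = 25
Gold per hour = 25 * 60 = 1500

1500 gold/hour


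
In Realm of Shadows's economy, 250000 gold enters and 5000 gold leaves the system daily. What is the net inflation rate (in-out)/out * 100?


Net gold = 250000 - 5000 = 245000
Inflation rate = net / sunk * 100 = 245000 / 5000 * 100
= 49.0 * 100
= 4900.00%

4900.00%


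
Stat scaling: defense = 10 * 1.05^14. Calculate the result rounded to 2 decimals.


value = base * growth^level
= 10 * 1.05^14
= 10 * 1.979932
= 19.80

19.80 defense


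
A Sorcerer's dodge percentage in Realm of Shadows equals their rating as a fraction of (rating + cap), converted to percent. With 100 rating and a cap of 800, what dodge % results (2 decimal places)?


dodge% = 100 / (100 + 800) * 100
= 100 / 900 * 100
= 0.111111 * 100
= 11.11%

11.11%


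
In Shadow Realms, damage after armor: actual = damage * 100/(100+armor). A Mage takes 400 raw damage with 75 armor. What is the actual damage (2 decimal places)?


actual = 400 * 100 / (100 + 75)
= 400 * 100 / 175
= 40000 / 175
= 228.57

228.57 damage


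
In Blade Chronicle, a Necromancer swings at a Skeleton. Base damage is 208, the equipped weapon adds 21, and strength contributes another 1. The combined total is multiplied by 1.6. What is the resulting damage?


Sum base + weapon + str = 208 + 21 + 1 = 230
Multiply by 1.6:
230 * 1.6 = 368.0

368.0 damage


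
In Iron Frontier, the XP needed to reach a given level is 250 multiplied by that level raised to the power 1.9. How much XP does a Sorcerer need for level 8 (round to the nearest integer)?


XP = 250 * level^1.9
Substitute level = 8:
XP = 250 * 8^1.9
= 250 * 51.9842
= 12996

12996 XP


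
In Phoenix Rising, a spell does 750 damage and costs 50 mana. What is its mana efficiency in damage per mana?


Efficiency = damage / mana
= 750 / 50
= 15.00

15.00 dmg/mana


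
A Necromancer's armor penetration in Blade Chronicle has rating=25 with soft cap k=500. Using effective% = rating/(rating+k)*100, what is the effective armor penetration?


effective% = rating / (rating + k) * 100
= 25 / (25 + 500) * 100
= 25 / 525 * 100
= 0.047619 * 100
= 4.76%

4.76%


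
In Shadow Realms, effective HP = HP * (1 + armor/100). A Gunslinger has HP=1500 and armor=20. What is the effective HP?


EHP = 1500 * (1 + 20/100)
= 1500 * (1 + 0.2)
= 1500 * 1.2
= 1800.0

1800.0 EHP


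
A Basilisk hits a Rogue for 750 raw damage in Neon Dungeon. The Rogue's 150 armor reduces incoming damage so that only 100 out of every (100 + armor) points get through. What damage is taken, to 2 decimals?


actual = 750 * 100 / (100 + 150)
= 750 * 100 / 250
= 75000 / 250
= 300.00

300.00 damage


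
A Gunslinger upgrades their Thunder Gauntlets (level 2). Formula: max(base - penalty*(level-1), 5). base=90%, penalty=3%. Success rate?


raw_rate = 90 - 3 * (2 - 1)
= 90 - 3 * 1
= 90 - 3
= 87
Apply floor: max(87, 5) = 87%

87%


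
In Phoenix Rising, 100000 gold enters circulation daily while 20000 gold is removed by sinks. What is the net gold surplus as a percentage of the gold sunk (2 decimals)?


Net gold = 100000 - 20000 = 80000
Inflation rate = net / sunk * 100 = 80000 / 20000 * 100
= 4.0 * 100
= 400.00%

400.00%


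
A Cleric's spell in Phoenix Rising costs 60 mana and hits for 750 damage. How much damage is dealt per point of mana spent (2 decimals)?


Efficiency = damage / mana
= 750 / 60
= 12.50

12.50 dmg/mana


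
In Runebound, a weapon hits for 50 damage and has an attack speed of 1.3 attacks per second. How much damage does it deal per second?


DPS = damage * attack_speed
= 50 * 1.3
= 65.0

65.0 DPS


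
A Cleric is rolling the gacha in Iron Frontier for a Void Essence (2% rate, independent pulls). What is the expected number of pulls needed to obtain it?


Expected pulls for a geometric distribution = 1/p = 100 / rate%
= 100 / 2
= 50.0

50.0 pulls


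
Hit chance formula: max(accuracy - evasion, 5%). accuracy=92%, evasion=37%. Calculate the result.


accuracy - evasion = 92 - 37 = 55
Apply floor: max(55, 5) = 55
Hit chance = 55%

55%


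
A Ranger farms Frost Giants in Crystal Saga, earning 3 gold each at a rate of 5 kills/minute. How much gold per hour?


Gold per minute = 3 * 5 = 15
Gold per hour = 15 * 60 = 900

900 gold/hour


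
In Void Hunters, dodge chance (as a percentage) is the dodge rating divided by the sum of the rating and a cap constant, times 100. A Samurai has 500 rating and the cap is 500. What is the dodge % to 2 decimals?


dodge% = 500 / (500 + 500) * 100
= 500 / 1000 * 100
= 0.5 * 100
= 50.00%

50.00%
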